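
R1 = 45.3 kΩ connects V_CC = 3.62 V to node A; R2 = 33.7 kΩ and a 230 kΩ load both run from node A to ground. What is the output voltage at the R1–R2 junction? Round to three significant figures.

V_out ≈ 1.42 V

The load sits in parallel with R2, giving an effective lower resistance R2' = R2·R_L/(R2+R_L) = 29.39 kΩ.
Then V_out = V_CC · R2'/(R1 + R2') = 3.62 × 29.39/74.69 = 1.425 V.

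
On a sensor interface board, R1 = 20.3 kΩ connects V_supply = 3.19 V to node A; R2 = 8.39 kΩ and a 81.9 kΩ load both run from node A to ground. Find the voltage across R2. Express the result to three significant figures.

R2 ‖ R_L = (8.39 × 81.9)/(8.39 + 81.9) = 7.610 kΩ.
Now apply the divider: V_out = 3.19 × 0.2727 = 0.8698 V.

V_out ≈ 0.870 V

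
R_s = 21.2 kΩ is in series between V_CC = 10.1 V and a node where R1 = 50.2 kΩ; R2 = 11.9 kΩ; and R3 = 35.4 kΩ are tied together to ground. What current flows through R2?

Parallel bank: R_p = 1/(1/50.2 + 1/11.9 + 1/35.4) = 7.564 kΩ.
V_A = 10.1 × 7.564/28.76 = 2.656 V.
I(R2) = V_A / R2 = 2.656/11.9 = 0.2232 mA.

I ≈ 0.223 mA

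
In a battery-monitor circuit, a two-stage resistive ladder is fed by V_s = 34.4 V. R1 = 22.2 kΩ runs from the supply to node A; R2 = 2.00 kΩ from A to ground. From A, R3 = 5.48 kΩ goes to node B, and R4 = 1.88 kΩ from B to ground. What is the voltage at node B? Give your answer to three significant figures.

V_B ≈ 0.581 V

The second stage (R3 + R4 = 7.360 kΩ) loads node A in parallel with R2.
R2 ‖ (R3+R4) = 1.573 kΩ.
First divider: V_A = V_s · 1.573/(22.2 + 1.573) = 2.276 V.
V_B = V_A × 0.2554 = 0.5813 V.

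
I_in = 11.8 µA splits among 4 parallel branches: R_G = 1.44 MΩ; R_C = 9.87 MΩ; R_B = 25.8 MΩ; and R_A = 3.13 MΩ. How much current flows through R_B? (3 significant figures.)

I ≈ 0.396 µA

Total conductance ΣG = 1/1.44 + 1/9.87 + 1/25.8 + 1/3.13 = 1.154 (units of 1/MΩ).
By the current-divider rule, I = I_in · G_k/ΣG = 11.8 × 0.03359 = 0.3963 µA.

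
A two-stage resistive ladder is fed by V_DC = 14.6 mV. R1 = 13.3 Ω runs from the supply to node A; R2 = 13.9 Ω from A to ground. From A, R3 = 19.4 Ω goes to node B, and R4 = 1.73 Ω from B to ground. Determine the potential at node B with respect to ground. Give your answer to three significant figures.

V_B ≈ 0.462 mV

Looking into the second stage from A: R3 + R4 = 21.13 Ω appears in parallel with R2.
R2 ‖ (R3+R4) = 8.384 Ω.
V_A = 14.6 × 8.384/(13.3 + 8.384) = 5.645 mV.
Then the unloaded second divider: V_B = V_A × R4/(R3+R4) = 5.645 × 0.08187 = 0.4622 mV.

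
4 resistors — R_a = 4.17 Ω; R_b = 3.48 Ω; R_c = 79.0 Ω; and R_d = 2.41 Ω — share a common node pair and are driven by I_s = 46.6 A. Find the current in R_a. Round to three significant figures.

Total conductance ΣG = 1/4.17 + 1/3.48 + 1/79.0 + 1/2.41 = 0.9548 (units of 1/Ω).
R_a takes the fraction G_k/ΣG = 0.2398/0.9548 = 0.2512, so I = 46.6 × 0.2512 = 11.70 A.

I ≈ 11.7 A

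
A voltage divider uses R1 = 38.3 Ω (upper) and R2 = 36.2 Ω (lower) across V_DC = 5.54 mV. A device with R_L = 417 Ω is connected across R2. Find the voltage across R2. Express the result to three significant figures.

R2 ‖ R_L = (36.2 × 417)/(36.2 + 417) = 33.31 Ω.
Then V_out = V_DC · R2'/(R1 + R2') = 5.54 × 33.31/71.61 = 2.577 mV.

V_out ≈ 2.58 mV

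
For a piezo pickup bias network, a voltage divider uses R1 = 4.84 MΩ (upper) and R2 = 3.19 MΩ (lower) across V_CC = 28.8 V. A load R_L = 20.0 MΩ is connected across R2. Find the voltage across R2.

First combine the lower leg with the load: R2 ‖ R_L = 2.751 MΩ.
Voltage divider with the loaded lower leg: V_out = 28.8 × 2.751/(4.84 + 2.751) = 28.8 × 0.3624 = 10.44 V.

V_out ≈ 10.4 V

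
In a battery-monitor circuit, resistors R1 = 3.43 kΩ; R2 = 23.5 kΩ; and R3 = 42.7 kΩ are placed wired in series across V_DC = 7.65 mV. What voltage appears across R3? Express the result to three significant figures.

Series total: ΣR = 3.43 + 23.5 + 42.7 = 69.63 kΩ.
Voltage divider: V = V_DC · (42.70 / 69.63) = 7.65 × 0.6132 = 4.691 mV.

V ≈ 4.69 mV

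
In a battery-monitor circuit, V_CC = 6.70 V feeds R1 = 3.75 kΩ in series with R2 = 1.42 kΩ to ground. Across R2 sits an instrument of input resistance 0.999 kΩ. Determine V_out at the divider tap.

The load sits in parallel with R2, giving an effective lower resistance R2' = R2·R_L/(R2+R_L) = 0.5864 kΩ.
Then V_out = V_CC · R2'/(R1 + R2') = 6.70 × 0.5864/4.336 = 0.9061 V.

V_out ≈ 0.906 V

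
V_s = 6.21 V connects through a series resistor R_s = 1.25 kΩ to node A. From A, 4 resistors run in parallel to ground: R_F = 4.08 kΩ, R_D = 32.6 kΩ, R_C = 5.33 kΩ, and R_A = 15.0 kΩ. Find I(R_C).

Parallel bank: R_p = 1/(1/4.08 + 1/32.6 + 1/5.33 + 1/15.0) = 1.887 kΩ.
Node voltage V_A = V_s · R_p/(R_s + R_p) = 6.21 × 0.6015 = 3.735 V.
Branch current I = V_A/R_C = 3.735/5.33 = 0.7008 mA.

I ≈ 0.701 mA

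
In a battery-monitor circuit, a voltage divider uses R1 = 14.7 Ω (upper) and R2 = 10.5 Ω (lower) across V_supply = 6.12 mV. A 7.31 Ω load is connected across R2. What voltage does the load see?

R2 ‖ R_L = (10.5 × 7.31)/(10.5 + 7.31) = 4.310 Ω.
Voltage divider with the loaded lower leg: V_out = 6.12 × 4.310/(14.7 + 4.310) = 6.12 × 0.2267 = 1.387 mV.
(Unloaded it would be 2.55 mV; the load pulls it down.)

V_out ≈ 1.39 mV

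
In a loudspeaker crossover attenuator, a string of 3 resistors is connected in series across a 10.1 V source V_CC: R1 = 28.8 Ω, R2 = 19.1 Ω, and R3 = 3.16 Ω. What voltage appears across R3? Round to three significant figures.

ΣR = 28.8 + 19.1 + 3.16 = 51.06 Ω.
V = V_CC · R/ΣR = 10.1 × 0.06189 = 0.6251 V.

V ≈ 0.625 V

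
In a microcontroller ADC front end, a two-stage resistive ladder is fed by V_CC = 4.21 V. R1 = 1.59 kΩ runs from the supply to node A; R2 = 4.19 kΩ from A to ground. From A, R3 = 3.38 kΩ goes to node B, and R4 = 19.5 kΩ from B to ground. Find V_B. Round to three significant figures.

V_B ≈ 2.48 V

Node A sees R2 in parallel with the series input of stage 2, R3 + R4 = 22.88 kΩ.
Effective lower resistance at A: R2 ‖ 22.88 = 3.541 kΩ.
First divider: V_A = V_CC · 3.541/(1.59 + 3.541) = 2.906 V.
Then the unloaded second divider: V_B = V_A × R4/(R3+R4) = 2.906 × 0.8523 = 2.476 V.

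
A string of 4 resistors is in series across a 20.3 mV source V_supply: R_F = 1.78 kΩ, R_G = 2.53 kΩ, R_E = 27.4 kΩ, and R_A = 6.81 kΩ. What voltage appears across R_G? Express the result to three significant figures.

Total series resistance ΣR = 1.78 + 2.53 + 27.4 + 6.81 = 38.52 kΩ.
V = V_supply · R/ΣR = 20.3 × 0.06568 = 1.333 mV.

V ≈ 1.33 mV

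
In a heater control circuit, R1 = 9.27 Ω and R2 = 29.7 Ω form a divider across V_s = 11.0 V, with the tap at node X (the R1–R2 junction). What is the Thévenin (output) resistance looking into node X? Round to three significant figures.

R_th ≈ 7.06 Ω

Zeroing V_s shorts the top of R1 to ground, so R_th = R1 ‖ R2 = 7.065 Ω.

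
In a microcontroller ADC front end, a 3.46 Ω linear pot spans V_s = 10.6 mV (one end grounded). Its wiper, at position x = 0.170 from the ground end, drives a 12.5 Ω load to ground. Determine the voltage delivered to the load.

V_out ≈ 1.73 mV

The pot divides into 2.872 Ω above the wiper and 0.5882 Ω below.
(x·R_p) ‖ R_L = 0.5618 Ω.
Then V_out = V_s · 0.5618/(2.872 + 0.5618) = 1.734 mV.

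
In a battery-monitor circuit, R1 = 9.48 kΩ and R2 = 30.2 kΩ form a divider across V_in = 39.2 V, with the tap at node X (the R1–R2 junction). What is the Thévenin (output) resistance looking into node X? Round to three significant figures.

R_th ≈ 7.22 kΩ

With V_in suppressed (replaced by a short), R_th = R1 ‖ R2 = (9.480 × 30.2)/(9.480 + 30.2) = 7.215 kΩ.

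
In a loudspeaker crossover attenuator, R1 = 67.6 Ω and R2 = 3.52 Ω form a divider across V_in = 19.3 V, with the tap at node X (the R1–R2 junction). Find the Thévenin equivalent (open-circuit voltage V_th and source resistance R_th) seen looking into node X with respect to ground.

V_th is the unloaded tap voltage: V_in · R2/(R1+R2) = 19.3 × 0.04949 = 0.9552 V.
With V_in suppressed (replaced by a short), R_th = R1 ‖ R2 = (67.60 × 3.52)/(67.60 + 3.52) = 3.346 Ω.

V_th ≈ 0.955 V, R_th ≈ 3.35 Ω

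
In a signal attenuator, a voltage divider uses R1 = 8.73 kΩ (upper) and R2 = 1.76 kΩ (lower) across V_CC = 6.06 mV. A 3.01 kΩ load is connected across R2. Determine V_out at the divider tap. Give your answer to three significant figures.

V_out ≈ 0.684 mV

R2 ‖ R_L = (1.76 × 3.01)/(1.76 + 3.01) = 1.111 kΩ.
Now apply the divider: V_out = 6.06 × 0.1129 = 0.6839 mV.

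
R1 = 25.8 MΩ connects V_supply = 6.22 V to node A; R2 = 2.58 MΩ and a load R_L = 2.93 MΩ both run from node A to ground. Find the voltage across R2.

R2 ‖ R_L = (2.58 × 2.93)/(2.58 + 2.93) = 1.372 MΩ.
Voltage divider with the loaded lower leg: V_out = 6.22 × 1.372/(25.8 + 1.372) = 6.22 × 0.05049 = 0.3141 V.
(Unloaded it would be 0.565 V; the load pulls it down.)

V_out ≈ 0.314 V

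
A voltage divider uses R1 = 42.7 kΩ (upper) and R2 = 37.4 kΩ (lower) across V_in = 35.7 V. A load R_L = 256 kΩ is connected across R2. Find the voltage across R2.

V_out ≈ 15.5 V

The load sits in parallel with R2, giving an effective lower resistance R2' = R2·R_L/(R2+R_L) = 32.63 kΩ.
Now apply the divider: V_out = 35.7 × 0.4332 = 15.46 V.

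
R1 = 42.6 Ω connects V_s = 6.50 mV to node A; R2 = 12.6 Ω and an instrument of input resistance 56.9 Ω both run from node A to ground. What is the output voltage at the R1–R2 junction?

The load sits in parallel with R2, giving an effective lower resistance R2' = R2·R_L/(R2+R_L) = 10.32 Ω.
Now apply the divider: V_out = 6.50 × 0.1949 = 1.267 mV.
(Unloaded it would be 1.48 mV; the load pulls it down.)

V_out ≈ 1.27 mV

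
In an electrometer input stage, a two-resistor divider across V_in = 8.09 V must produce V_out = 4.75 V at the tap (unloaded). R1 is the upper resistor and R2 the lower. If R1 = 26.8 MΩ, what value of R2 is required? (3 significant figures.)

Required fraction k = V_out/V_in = 0.5871.
Rearranging, R2 = R1·k/(1−k) = 26.8 × 1.422 = 38.11 MΩ.

R2 ≈ 38.1 MΩ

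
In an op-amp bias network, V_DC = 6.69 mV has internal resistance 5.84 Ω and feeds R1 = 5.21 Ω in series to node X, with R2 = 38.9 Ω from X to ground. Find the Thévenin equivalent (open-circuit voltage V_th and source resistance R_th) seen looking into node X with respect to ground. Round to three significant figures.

R1' = 5.84 + 5.21 = 11.05 Ω (source resistance + R1).
V_th is the unloaded tap voltage: V_DC · R2/(R1'+R2) = 6.69 × 0.7788 = 5.210 mV.
Looking into X with the source shorted: R_th = R1'·R2/(R1'+R2) = 11.05 × 38.9/49.95 = 8.606 Ω.

V_th ≈ 5.21 mV, R_th ≈ 8.61 Ω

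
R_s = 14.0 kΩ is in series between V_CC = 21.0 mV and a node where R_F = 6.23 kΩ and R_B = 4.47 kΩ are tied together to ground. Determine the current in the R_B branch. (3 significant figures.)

Parallel bank: R_p = 1/(1/6.23 + 1/4.47) = 2.603 kΩ.
V_A by voltage divider: V_A = 21.0 × 2.603/(14.0 + 2.603) = 3.292 mV.
Branch current I = V_A/R_B = 3.292/4.47 = 0.7365 µA.

I ≈ 0.736 µA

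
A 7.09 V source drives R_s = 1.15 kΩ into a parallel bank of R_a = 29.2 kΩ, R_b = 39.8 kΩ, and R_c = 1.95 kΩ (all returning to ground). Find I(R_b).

Equivalent of the parallel group: R_p = 1.748 kΩ.
V_A = 7.09 × 1.748/2.898 = 4.276 V.
Branch current I = V_A/R_b = 4.276/39.8 = 0.1074 mA.

I ≈ 0.107 mA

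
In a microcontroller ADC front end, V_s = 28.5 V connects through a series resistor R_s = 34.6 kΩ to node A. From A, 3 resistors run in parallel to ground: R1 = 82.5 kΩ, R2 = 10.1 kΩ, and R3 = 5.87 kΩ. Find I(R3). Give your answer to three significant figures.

I ≈ 0.452 mA

Parallel bank: R_p = 1/(1/82.5 + 1/10.1 + 1/5.87) = 3.553 kΩ.
V_A by voltage divider: V_A = 28.5 × 3.553/(34.6 + 3.553) = 2.654 V.
Branch current I = V_A/R3 = 2.654/5.87 = 0.4521 mA.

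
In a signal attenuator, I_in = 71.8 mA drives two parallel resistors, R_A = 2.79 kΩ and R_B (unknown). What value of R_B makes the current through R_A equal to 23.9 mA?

In a two-way split, I_A/I_in = R_B/(R_A + R_B).
With f = 0.3329, R_B = R_A · f/(1−f) = 2.79 × 0.4990 = 1.392 kΩ.

R_B ≈ 1.39 kΩ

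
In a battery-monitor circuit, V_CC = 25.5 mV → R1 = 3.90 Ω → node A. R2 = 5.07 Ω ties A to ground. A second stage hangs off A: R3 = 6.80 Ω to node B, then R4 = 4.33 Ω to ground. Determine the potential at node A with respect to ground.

V_A ≈ 12.0 mV

Node A sees R2 in parallel with the series input of stage 2, R3 + R4 = 11.13 Ω.
Effective lower resistance at A: R2 ‖ 11.13 = 3.483 Ω.
V_A = 25.5 × 3.483/(3.90 + 3.483) = 12.03 mV.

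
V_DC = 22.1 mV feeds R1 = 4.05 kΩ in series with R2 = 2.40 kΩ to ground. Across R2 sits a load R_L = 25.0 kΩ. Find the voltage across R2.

R2 ‖ R_L = (2.40 × 25.0)/(2.40 + 25.0) = 2.190 kΩ.
Then V_out = V_DC · R2'/(R1 + R2') = 22.1 × 2.190/6.240 = 7.756 mV.

V_out ≈ 7.76 mV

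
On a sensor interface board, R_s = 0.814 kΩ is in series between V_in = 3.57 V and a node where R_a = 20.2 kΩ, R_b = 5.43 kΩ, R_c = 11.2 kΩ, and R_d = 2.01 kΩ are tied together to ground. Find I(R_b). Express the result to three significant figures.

Parallel bank: R_p = 1/(1/20.2 + 1/5.43 + 1/11.2 + 1/2.01) = 1.219 kΩ.
Node voltage V_A = V_in · R_p/(R_s + R_p) = 3.57 × 0.5996 = 2.140 V.
Branch current I = V_A/R_b = 2.140/5.43 = 0.3942 mA.

I ≈ 0.394 mA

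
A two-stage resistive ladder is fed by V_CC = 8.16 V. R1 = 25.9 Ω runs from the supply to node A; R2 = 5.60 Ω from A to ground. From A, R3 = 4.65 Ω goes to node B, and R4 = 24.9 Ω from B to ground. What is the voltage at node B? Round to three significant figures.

The second stage (R3 + R4 = 29.55 Ω) loads node A in parallel with R2.
R2 ‖ (R3+R4) = 4.708 Ω.
So V_A = 8.16 × 0.1538 = 1.255 V.
Stage 2 is unloaded, so V_B = V_A · R4/(R3+R4) = 1.255 × 24.9/29.55 = 1.058 V.

V_B ≈ 1.06 V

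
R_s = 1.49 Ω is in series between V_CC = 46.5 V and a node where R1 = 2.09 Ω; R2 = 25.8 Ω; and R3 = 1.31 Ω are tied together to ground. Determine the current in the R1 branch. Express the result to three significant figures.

I ≈ 7.65 A

Equivalent of the parallel group: R_p = 0.7809 Ω.
Node voltage V_A = V_CC · R_p/(R_s + R_p) = 46.5 × 0.3439 = 15.99 V.
Branch current I = V_A/R1 = 15.99/2.09 = 7.651 A.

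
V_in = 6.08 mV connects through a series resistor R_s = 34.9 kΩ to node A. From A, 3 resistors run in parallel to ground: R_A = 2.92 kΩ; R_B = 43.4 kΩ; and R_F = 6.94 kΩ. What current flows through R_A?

I ≈ 0.111 µA

Parallel bank: R_p = 1/(1/2.92 + 1/43.4 + 1/6.94) = 1.962 kΩ.
V_A = 6.08 × 1.962/36.86 = 0.3237 mV.
Branch current I = V_A/R_A = 0.3237/2.92 = 0.1108 µA.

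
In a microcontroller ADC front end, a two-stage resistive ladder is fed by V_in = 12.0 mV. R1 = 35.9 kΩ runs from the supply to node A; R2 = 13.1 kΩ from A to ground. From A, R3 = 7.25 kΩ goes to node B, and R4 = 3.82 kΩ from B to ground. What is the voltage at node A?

V_A ≈ 1.72 mV

The second stage (R3 + R4 = 11.07 kΩ) loads node A in parallel with R2.
R2 ‖ (R3+R4) = 6.000 kΩ.
So V_A = 12.0 × 0.1432 = 1.718 mV.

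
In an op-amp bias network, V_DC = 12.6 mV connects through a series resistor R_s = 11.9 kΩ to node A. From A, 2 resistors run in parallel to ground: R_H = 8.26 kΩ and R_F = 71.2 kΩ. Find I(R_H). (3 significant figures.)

I ≈ 0.585 µA

Combine the parallel branches: R_p = (1/8.26 + 1/71.2)⁻¹ = 7.401 kΩ.
Node voltage V_A = V_DC · R_p/(R_s + R_p) = 12.6 × 0.3835 = 4.832 mV.
I(R_H) = V_A / R_H = 4.832/8.26 = 0.5849 µA.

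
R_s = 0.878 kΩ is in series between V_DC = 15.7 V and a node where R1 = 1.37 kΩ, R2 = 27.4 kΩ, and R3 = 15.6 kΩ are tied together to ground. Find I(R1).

I ≈ 6.63 mA

Parallel bank: R_p = 1/(1/1.37 + 1/27.4 + 1/15.6) = 1.204 kΩ.
V_A = 15.7 × 1.204/2.082 = 9.079 V.
Branch current I = V_A/R1 = 9.079/1.37 = 6.627 mA.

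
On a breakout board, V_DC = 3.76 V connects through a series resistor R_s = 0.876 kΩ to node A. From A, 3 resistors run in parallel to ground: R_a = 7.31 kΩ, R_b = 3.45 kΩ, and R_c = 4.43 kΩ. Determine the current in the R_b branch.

I ≈ 0.694 mA

Equivalent of the parallel group: R_p = 1.533 kΩ.
Node voltage V_A = V_DC · R_p/(R_s + R_p) = 3.76 × 0.6363 = 2.393 V.
I(R_b) = V_A / R_b = 2.393/3.45 = 0.6935 mA.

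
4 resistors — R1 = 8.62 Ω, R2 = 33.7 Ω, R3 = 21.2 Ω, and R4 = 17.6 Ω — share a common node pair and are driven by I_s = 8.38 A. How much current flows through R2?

I ≈ 0.996 A

Conductances: ΣG = 1/8.62 + 1/33.7 + 1/21.2 + 1/17.6 = 0.2497 (1/Ω).
R2 takes the fraction G_k/ΣG = 0.02967/0.2497 = 0.1189, so I = 8.38 × 0.1189 = 0.9960 A.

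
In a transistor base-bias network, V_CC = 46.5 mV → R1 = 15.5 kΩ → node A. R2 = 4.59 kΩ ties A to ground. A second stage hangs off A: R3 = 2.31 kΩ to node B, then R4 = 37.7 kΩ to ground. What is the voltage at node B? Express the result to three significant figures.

V_B ≈ 9.20 mV

Looking into the second stage from A: R3 + R4 = 40.01 kΩ appears in parallel with R2.
Effective lower resistance at A: R2 ‖ 40.01 = 4.118 kΩ.
First divider: V_A = V_CC · 4.118/(15.5 + 4.118) = 9.760 mV.
Then the unloaded second divider: V_B = V_A × R4/(R3+R4) = 9.760 × 0.9423 = 9.197 mV.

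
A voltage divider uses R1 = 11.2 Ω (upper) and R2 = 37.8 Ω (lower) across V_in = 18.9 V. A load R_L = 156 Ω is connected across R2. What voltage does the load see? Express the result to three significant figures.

The load sits in parallel with R2, giving an effective lower resistance R2' = R2·R_L/(R2+R_L) = 30.43 Ω.
Now apply the divider: V_out = 18.9 × 0.7309 = 13.81 V.

V_out ≈ 13.8 V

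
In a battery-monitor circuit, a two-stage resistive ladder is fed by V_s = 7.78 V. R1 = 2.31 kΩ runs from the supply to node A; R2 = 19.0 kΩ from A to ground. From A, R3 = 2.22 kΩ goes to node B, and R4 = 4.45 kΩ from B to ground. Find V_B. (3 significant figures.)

Node A sees R2 in parallel with the series input of stage 2, R3 + R4 = 6.670 kΩ.
Effective lower resistance at A: R2 ‖ 6.670 = 4.937 kΩ.
So V_A = 7.78 × 0.6812 = 5.300 V.
Stage 2 is unloaded, so V_B = V_A · R4/(R3+R4) = 5.300 × 4.45/6.670 = 3.536 V.

V_B ≈ 3.54 V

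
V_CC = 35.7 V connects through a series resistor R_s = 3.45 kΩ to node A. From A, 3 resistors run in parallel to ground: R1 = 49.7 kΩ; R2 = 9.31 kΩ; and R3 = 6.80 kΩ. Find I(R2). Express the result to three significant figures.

I ≈ 1.97 mA

Combine the parallel branches: R_p = (1/49.7 + 1/9.31 + 1/6.80)⁻¹ = 3.642 kΩ.
V_A by voltage divider: V_A = 35.7 × 3.642/(3.45 + 3.642) = 18.33 V.
I(R2) = V_A / R2 = 18.33/9.31 = 1.969 mA.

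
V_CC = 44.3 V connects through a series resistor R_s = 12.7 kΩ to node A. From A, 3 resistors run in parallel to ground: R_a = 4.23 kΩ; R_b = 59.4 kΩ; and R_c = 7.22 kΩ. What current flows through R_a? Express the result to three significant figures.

I ≈ 1.75 mA

Combine the parallel branches: R_p = (1/4.23 + 1/59.4 + 1/7.22)⁻¹ = 2.553 kΩ.
V_A = 44.3 × 2.553/15.25 = 7.414 V.
Branch current I = V_A/R_a = 7.414/4.23 = 1.753 mA.
(Equivalently: I_total = 2.904 mA, then current-divider fraction G_k/ΣG = 0.6035.)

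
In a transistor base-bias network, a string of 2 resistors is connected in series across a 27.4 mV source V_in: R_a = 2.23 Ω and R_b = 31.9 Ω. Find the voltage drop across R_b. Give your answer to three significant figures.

Series total: ΣR = 2.23 + 31.9 = 34.13 Ω.
Voltage divider: V = V_in · (31.90 / 34.13) = 27.4 × 0.9347 = 25.61 mV.

V ≈ 25.6 mV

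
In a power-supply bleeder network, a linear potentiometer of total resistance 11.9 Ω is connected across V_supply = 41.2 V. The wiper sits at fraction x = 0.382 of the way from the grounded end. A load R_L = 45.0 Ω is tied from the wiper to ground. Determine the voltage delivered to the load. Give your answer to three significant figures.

V_out ≈ 14.8 V

Lower segment x·R_p = 4.546 Ω; upper segment (1−x)·R_p = 7.354 Ω.
R_L loads the lower segment: effective lower R = 4.129 Ω.
Then V_out = V_supply · 4.129/(7.354 + 4.129) = 14.81 V.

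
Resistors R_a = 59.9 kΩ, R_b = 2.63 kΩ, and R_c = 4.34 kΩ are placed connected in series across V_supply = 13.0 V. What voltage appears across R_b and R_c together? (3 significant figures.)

V ≈ 1.36 V

Series total: ΣR = 59.9 + 2.63 + 4.34 = 66.87 kΩ.
R_{R_b..R_c} = 2.63 + 4.34 = 6.970 kΩ.
Voltage divider: V = V_supply · (6.970 / 66.87) = 13.0 × 0.1042 = 1.355 V.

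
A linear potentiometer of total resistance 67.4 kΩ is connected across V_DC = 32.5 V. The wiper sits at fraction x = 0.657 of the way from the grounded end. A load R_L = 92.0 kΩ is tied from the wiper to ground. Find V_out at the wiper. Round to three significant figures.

V_out ≈ 18.3 V

Split the track: R_lower = x·R_p = 44.28 kΩ, R_upper = (1−x)·R_p = 23.12 kΩ.
(x·R_p) ‖ R_L = 29.89 kΩ.
Then V_out = V_DC · 29.89/(23.12 + 29.89) = 18.33 V.
(Unloaded: V_out = x·V_DC = 21.4 V.)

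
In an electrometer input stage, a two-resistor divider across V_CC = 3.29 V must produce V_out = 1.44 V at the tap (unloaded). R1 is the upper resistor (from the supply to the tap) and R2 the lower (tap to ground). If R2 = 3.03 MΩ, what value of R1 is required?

V_out/V_CC = R2/(R1+R2) = 0.4377.
Rearranging, R1 = R2·(1−k)/k = 3.03 × 1.285 = 3.893 MΩ.

R1 ≈ 3.89 MΩ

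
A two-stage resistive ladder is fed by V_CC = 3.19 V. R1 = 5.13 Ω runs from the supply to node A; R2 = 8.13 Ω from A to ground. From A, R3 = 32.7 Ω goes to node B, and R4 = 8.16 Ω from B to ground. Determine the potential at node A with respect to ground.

V_A ≈ 1.82 V

The second stage (R3 + R4 = 40.86 Ω) loads node A in parallel with R2.
R2 ‖ (R3+R4) = 6.781 Ω.
So V_A = 3.19 × 0.5693 = 1.816 V.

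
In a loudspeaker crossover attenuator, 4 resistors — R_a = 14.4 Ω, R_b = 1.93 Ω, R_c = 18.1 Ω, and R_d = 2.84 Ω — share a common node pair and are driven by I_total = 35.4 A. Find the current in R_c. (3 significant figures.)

ΣG = 1/14.4 + 1/1.93 + 1/18.1 + 1/2.84 = 0.9949.
By the current-divider rule, I = I_total · G_k/ΣG = 35.4 × 0.05553 = 1.966 A.

I ≈ 1.97 A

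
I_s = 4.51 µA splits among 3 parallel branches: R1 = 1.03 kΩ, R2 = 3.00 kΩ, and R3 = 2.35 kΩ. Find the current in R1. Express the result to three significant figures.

I ≈ 2.53 µA

Total conductance ΣG = 1/1.03 + 1/3.00 + 1/2.35 = 1.730 (units of 1/kΩ).
R1 takes the fraction G_k/ΣG = 0.9709/1.730 = 0.5613, so I = 4.51 × 0.5613 = 2.531 µA.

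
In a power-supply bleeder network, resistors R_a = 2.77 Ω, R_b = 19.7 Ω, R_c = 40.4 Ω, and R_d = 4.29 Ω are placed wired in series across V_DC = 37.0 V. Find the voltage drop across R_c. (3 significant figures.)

V ≈ 22.3 V

Series total: ΣR = 2.77 + 19.7 + 40.4 + 4.29 = 67.16 Ω.
V = V_DC · R/ΣR = 37.0 × 0.6015 = 22.26 V.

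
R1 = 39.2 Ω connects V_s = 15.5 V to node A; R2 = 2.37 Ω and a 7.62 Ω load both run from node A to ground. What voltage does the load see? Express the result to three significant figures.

First combine the lower leg with the load: R2 ‖ R_L = 1.808 Ω.
Then V_out = V_s · R2'/(R1 + R2') = 15.5 × 1.808/41.01 = 0.6833 V.
(Unloaded it would be 0.884 V; the load pulls it down.)

V_out ≈ 0.683 V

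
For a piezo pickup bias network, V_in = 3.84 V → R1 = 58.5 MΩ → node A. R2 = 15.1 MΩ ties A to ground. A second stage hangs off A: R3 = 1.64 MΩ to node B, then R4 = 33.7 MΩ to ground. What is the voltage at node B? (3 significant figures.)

Looking into the second stage from A: R3 + R4 = 35.34 MΩ appears in parallel with R2.
Effective lower resistance at A: R2 ‖ 35.34 = 10.58 MΩ.
V_A = 3.84 × 10.58/(58.5 + 10.58) = 0.5881 V.
V_B = V_A × 0.9536 = 0.5608 V.

V_B ≈ 0.561 V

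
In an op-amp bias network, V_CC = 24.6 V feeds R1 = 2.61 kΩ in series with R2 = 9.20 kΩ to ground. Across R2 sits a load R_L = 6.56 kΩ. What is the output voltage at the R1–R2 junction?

R2 ‖ R_L = (9.20 × 6.56)/(9.20 + 6.56) = 3.829 kΩ.
Voltage divider with the loaded lower leg: V_out = 24.6 × 3.829/(2.61 + 3.829) = 24.6 × 0.5947 = 14.63 V.

V_out ≈ 14.6 V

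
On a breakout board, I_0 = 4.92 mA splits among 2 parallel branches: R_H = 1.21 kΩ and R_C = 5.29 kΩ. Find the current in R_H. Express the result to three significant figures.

I ≈ 4.00 mA

With just two branches, the current splits inversely with resistance.
So I = 4.92 × 5.29/6.500 = 4.004 mA.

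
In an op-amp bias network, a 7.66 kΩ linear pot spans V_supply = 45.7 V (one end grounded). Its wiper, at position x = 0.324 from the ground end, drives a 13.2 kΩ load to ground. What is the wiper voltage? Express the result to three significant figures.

Split the track: R_lower = x·R_p = 2.482 kΩ, R_upper = (1−x)·R_p = 5.178 kΩ.
(x·R_p) ‖ R_L = 2.089 kΩ.
Then V_out = V_supply · 2.089/(5.178 + 2.089) = 13.14 V.

V_out ≈ 13.1 V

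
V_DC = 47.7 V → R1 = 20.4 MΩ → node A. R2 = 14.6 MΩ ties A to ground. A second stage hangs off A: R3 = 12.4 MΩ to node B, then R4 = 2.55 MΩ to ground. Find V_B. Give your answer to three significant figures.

Looking into the second stage from A: R3 + R4 = 14.95 MΩ appears in parallel with R2.
R2 ‖ (R3+R4) = 7.386 MΩ.
V_A = 47.7 × 7.386/(20.4 + 7.386) = 12.68 V.
V_B = V_A × 0.1706 = 2.163 V.

V_B ≈ 2.16 V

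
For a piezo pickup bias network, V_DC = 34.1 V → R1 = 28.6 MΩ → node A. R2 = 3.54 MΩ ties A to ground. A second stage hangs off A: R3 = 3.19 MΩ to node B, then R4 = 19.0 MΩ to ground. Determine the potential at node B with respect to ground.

The second stage (R3 + R4 = 22.19 MΩ) loads node A in parallel with R2.
R2 ‖ (R3+R4) = 3.053 MΩ.
V_A = 34.1 × 3.053/(28.6 + 3.053) = 3.289 V.
V_B = V_A × 0.8562 = 2.816 V.

V_B ≈ 2.82 V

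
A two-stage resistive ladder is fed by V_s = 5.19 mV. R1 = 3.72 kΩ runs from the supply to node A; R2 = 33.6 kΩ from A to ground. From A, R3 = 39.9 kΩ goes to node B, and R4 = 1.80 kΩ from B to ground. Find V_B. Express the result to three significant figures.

Node A sees R2 in parallel with the series input of stage 2, R3 + R4 = 41.70 kΩ.
R2 ‖ (R3+R4) = 18.61 kΩ.
First divider: V_A = V_s · 18.61/(3.72 + 18.61) = 4.325 mV.
Then the unloaded second divider: V_B = V_A × R4/(R3+R4) = 4.325 × 0.04317 = 0.1867 mV.

V_B ≈ 0.187 mV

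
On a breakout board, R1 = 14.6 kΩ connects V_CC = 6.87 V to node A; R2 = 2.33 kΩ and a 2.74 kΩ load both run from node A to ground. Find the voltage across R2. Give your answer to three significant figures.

V_out ≈ 0.545 V

R2 ‖ R_L = (2.33 × 2.74)/(2.33 + 2.74) = 1.259 kΩ.
Voltage divider with the loaded lower leg: V_out = 6.87 × 1.259/(14.6 + 1.259) = 6.87 × 0.07940 = 0.5455 V.
(Unloaded it would be 0.945 V; the load pulls it down.)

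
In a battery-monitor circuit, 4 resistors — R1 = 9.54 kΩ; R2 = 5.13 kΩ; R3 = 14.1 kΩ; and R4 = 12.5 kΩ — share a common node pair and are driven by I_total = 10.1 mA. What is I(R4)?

Total conductance ΣG = 1/9.54 + 1/5.13 + 1/14.1 + 1/12.5 = 0.4507 (units of 1/kΩ).
By the current-divider rule, I = I_total · G_k/ΣG = 10.1 × 0.1775 = 1.793 mA.

I ≈ 1.79 mA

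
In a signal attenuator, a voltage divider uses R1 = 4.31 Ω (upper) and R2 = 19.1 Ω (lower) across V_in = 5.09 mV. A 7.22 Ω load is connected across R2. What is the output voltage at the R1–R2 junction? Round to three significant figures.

First combine the lower leg with the load: R2 ‖ R_L = 5.239 Ω.
Now apply the divider: V_out = 5.09 × 0.5487 = 2.793 mV.

V_out ≈ 2.79 mV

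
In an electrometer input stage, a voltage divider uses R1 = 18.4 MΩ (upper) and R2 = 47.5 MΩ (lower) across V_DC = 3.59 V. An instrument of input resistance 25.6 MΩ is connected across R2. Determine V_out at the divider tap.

R2 ‖ R_L = (47.5 × 25.6)/(47.5 + 25.6) = 16.63 MΩ.
Now apply the divider: V_out = 3.59 × 0.4748 = 1.705 V.
(Unloaded it would be 2.59 V; the load pulls it down.)

V_out ≈ 1.70 V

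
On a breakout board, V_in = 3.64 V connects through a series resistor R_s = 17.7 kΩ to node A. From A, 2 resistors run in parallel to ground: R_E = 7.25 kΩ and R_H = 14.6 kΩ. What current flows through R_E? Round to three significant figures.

I ≈ 0.108 mA

Parallel bank: R_p = 1/(1/7.25 + 1/14.6) = 4.844 kΩ.
V_A = 3.64 × 4.844/22.54 = 0.7822 V.
Branch current I = V_A/R_E = 0.7822/7.25 = 0.1079 mA.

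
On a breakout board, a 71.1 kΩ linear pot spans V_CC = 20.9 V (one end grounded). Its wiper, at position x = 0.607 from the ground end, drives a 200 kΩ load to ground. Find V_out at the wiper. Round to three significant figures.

V_out ≈ 11.7 V

Lower segment x·R_p = 43.16 kΩ; upper segment (1−x)·R_p = 27.94 kΩ.
R_L loads the lower segment: effective lower R = 35.50 kΩ.
V_out = 20.9 × 35.50/(27.94 + 35.50) = 11.69 V.
(Unloaded: V_out = x·V_CC = 12.7 V.)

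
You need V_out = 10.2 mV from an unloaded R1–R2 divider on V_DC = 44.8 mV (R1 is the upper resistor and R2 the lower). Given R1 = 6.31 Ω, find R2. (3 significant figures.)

R2 ≈ 1.86 Ω

The divider ratio is R2/(R1+R2) = 10.2/44.8 = 0.2277.
R2 = R1 · 0.2277/(1 − 0.2277) = 1.860 Ω.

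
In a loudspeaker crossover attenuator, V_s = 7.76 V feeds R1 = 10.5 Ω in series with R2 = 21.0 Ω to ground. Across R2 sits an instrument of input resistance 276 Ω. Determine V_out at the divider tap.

V_out ≈ 5.05 V

The load sits in parallel with R2, giving an effective lower resistance R2' = R2·R_L/(R2+R_L) = 19.52 Ω.
Voltage divider with the loaded lower leg: V_out = 7.76 × 19.52/(10.5 + 19.52) = 7.76 × 0.6502 = 5.045 V.
(Unloaded it would be 5.17 V; the load pulls it down.)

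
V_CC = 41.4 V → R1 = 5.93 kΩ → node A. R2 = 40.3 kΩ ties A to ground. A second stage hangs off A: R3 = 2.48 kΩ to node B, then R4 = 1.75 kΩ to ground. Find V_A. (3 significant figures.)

Node A sees R2 in parallel with the series input of stage 2, R3 + R4 = 4.230 kΩ.
Effective lower resistance at A: R2 ‖ 4.230 = 3.828 kΩ.
First divider: V_A = V_CC · 3.828/(5.93 + 3.828) = 16.24 V.

V_A ≈ 16.2 V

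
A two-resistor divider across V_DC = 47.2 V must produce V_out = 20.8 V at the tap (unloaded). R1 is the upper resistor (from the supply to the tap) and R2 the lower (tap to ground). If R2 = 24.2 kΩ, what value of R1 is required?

R1 ≈ 30.7 kΩ

The divider ratio is R2/(R1+R2) = 20.8/47.2 = 0.4407.
R1 = R2·(1/k − 1) = 24.2 × 1.269 = 30.72 kΩ.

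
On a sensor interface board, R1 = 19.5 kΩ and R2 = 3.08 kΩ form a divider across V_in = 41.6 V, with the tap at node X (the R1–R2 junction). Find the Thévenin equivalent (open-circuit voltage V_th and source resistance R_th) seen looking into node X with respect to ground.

With X open, the divider is unloaded: V_th = 41.6 × 3.08/22.58 = 5.674 V.
Zeroing V_in shorts the top of R1 to ground, so R_th = R1 ‖ R2 = 2.660 kΩ.

V_th ≈ 5.67 V, R_th ≈ 2.66 kΩ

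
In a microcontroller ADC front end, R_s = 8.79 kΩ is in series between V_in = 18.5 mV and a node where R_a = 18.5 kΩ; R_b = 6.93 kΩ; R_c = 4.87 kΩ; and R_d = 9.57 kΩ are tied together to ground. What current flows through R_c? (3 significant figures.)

I ≈ 0.695 µA

Equivalent of the parallel group: R_p = 1.968 kΩ.
Node voltage V_A = V_in · R_p/(R_s + R_p) = 18.5 × 0.1829 = 3.384 mV.
Branch current I = V_A/R_c = 3.384/4.87 = 0.6949 µA.
(Equivalently: I_total = 1.720 µA, then current-divider fraction G_k/ΣG = 0.4041.)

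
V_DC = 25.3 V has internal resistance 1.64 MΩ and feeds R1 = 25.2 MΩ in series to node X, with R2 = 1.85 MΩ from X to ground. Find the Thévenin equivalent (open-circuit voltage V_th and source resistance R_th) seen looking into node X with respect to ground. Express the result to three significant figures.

V_th ≈ 1.63 V, R_th ≈ 1.73 MΩ

R1' = 1.64 + 25.2 = 26.84 MΩ (source resistance + R1).
With X open, the divider is unloaded: V_th = 25.3 × 1.85/28.69 = 1.631 V.
With V_DC suppressed (replaced by a short), R_th = R1' ‖ R2 = (26.84 × 1.85)/(26.84 + 1.85) = 1.731 MΩ.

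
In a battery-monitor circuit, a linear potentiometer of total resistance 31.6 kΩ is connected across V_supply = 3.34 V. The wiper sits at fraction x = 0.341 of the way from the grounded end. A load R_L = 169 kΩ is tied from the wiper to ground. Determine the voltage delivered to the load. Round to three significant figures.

The pot divides into 20.82 kΩ above the wiper and 10.78 kΩ below.
Lower segment in parallel with the load: 10.78 ‖ 169 = 10.13 kΩ.
V_out = 3.34 × 10.13/(20.82 + 10.13) = 1.093 V.

V_out ≈ 1.09 V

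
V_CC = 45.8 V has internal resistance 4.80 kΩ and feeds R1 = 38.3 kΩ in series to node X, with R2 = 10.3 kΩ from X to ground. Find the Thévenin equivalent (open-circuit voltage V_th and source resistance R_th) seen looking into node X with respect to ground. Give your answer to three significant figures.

V_th ≈ 8.83 V, R_th ≈ 8.31 kΩ

R1' = 4.80 + 38.3 = 43.10 kΩ (source resistance + R1).
With X open, the divider is unloaded: V_th = 45.8 × 10.3/53.40 = 8.834 V.
With V_CC suppressed (replaced by a short), R_th = R1' ‖ R2 = (43.10 × 10.3)/(43.10 + 10.3) = 8.313 kΩ.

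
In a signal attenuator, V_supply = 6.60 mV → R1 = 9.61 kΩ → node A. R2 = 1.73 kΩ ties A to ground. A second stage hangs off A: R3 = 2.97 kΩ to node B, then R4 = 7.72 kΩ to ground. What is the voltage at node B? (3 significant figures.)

Node A sees R2 in parallel with the series input of stage 2, R3 + R4 = 10.69 kΩ.
R2 ‖ (R3+R4) = 1.489 kΩ.
So V_A = 6.60 × 0.1342 = 0.8854 mV.
Stage 2 is unloaded, so V_B = V_A · R4/(R3+R4) = 0.8854 × 7.72/10.69 = 0.6394 mV.

V_B ≈ 0.639 mV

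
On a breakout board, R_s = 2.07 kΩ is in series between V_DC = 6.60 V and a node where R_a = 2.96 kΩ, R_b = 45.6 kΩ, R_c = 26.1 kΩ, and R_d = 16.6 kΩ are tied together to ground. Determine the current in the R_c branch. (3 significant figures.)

Equivalent of the parallel group: R_p = 2.182 kΩ.
Node voltage V_A = V_DC · R_p/(R_s + R_p) = 6.60 × 0.5132 = 3.387 V.
I(R_c) = V_A / R_c = 3.387/26.1 = 0.1298 mA.
(Equivalently: I_total = 1.552 mA, then current-divider fraction G_k/ΣG = 0.08360.)

I ≈ 0.130 mA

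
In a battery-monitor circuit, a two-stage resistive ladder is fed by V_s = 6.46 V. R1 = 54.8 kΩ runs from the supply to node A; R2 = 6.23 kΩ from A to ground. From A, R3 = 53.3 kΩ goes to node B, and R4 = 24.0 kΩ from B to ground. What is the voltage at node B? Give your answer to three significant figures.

V_B ≈ 0.191 V

Looking into the second stage from A: R3 + R4 = 77.30 kΩ appears in parallel with R2.
R2 ‖ (R3+R4) = 5.765 kΩ.
First divider: V_A = V_s · 5.765/(54.8 + 5.765) = 0.6149 V.
V_B = V_A × 0.3105 = 0.1909 V.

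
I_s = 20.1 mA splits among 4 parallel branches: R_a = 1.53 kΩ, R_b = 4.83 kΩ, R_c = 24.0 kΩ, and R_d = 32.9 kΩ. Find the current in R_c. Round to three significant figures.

Total conductance ΣG = 1/1.53 + 1/4.83 + 1/24.0 + 1/32.9 = 0.9327 (units of 1/kΩ).
By the current-divider rule, I = I_s · G_k/ΣG = 20.1 × 0.04467 = 0.8979 mA.

I ≈ 0.898 mA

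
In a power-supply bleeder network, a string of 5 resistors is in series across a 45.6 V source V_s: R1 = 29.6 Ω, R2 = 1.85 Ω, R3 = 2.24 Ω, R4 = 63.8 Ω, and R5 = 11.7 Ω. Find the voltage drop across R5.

ΣR = 29.6 + 1.85 + 2.24 + 63.8 + 11.7 = 109.2 Ω.
V = V_s · R/ΣR = 45.6 × 0.1072 = 4.886 V.

V ≈ 4.89 V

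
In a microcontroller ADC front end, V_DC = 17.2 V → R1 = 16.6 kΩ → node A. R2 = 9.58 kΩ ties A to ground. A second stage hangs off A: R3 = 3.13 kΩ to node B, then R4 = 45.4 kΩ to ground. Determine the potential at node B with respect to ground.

The second stage (R3 + R4 = 48.53 kΩ) loads node A in parallel with R2.
R2 ‖ (R3+R4) = 8.001 kΩ.
V_A = 17.2 × 8.001/(16.6 + 8.001) = 5.594 V.
V_B = V_A × 0.9355 = 5.233 V.

V_B ≈ 5.23 V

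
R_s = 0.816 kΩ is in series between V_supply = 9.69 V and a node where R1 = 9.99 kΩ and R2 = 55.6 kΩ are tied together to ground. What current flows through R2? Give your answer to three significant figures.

Combine the parallel branches: R_p = (1/9.99 + 1/55.6)⁻¹ = 8.468 kΩ.
V_A by voltage divider: V_A = 9.69 × 8.468/(0.816 + 8.468) = 8.838 V.
Branch current I = V_A/R2 = 8.838/55.6 = 0.1590 mA.

I ≈ 0.159 mA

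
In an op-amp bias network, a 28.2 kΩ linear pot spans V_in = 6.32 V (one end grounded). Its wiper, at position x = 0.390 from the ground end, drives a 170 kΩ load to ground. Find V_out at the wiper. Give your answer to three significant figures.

Split the track: R_lower = x·R_p = 11.00 kΩ, R_upper = (1−x)·R_p = 17.20 kΩ.
R_L loads the lower segment: effective lower R = 10.33 kΩ.
Loaded-divider output: V_out = 6.32 × 0.3752 = 2.371 V.
(Unloaded: V_out = x·V_in = 2.46 V.)

V_out ≈ 2.37 V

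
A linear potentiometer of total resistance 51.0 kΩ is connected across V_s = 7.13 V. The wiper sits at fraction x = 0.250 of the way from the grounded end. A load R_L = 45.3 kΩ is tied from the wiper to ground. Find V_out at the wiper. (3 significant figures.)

V_out ≈ 1.47 V

Lower segment x·R_p = 12.75 kΩ; upper segment (1−x)·R_p = 38.25 kΩ.
Lower segment in parallel with the load: 12.75 ‖ 45.3 = 9.950 kΩ.
V_out = 7.13 × 9.950/(38.25 + 9.950) = 1.472 V.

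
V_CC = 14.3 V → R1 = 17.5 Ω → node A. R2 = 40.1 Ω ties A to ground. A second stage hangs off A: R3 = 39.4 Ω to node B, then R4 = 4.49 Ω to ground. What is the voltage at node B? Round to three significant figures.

Looking into the second stage from A: R3 + R4 = 43.89 Ω appears in parallel with R2.
Effective lower resistance at A: R2 ‖ 43.89 = 20.95 Ω.
First divider: V_A = V_CC · 20.95/(17.5 + 20.95) = 7.792 V.
Then the unloaded second divider: V_B = V_A × R4/(R3+R4) = 7.792 × 0.1023 = 0.7972 V.

V_B ≈ 0.797 V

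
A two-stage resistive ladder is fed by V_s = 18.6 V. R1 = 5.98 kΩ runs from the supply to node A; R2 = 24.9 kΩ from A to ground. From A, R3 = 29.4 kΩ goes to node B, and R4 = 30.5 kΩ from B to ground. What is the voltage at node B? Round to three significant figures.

V_B ≈ 7.07 V

Looking into the second stage from A: R3 + R4 = 59.90 kΩ appears in parallel with R2.
R2 ‖ (R3+R4) = 17.59 kΩ.
V_A = 18.6 × 17.59/(5.98 + 17.59) = 13.88 V.
Then the unloaded second divider: V_B = V_A × R4/(R3+R4) = 13.88 × 0.5092 = 7.068 V.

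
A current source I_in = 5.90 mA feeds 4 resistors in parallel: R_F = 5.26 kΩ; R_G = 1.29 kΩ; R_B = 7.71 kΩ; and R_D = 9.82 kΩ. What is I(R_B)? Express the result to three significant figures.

I ≈ 0.639 mA

Conductances: ΣG = 1/5.26 + 1/1.29 + 1/7.71 + 1/9.82 = 1.197 (1/kΩ).
By the current-divider rule, I = I_in · G_k/ΣG = 5.90 × 0.1084 = 0.6394 mA.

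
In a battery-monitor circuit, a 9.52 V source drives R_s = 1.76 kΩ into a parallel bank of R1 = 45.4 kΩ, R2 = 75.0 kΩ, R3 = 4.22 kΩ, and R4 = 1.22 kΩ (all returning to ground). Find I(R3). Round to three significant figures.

I ≈ 0.772 mA

Parallel bank: R_p = 1/(1/45.4 + 1/75.0 + 1/4.22 + 1/1.22) = 0.9158 kΩ.
V_A by voltage divider: V_A = 9.52 × 0.9158/(1.76 + 0.9158) = 3.258 V.
Branch current I = V_A/R3 = 3.258/4.22 = 0.7721 mA.
(Check via current divider: I_total = 3.558 mA; share G_k/ΣG = 0.2170 → same result.)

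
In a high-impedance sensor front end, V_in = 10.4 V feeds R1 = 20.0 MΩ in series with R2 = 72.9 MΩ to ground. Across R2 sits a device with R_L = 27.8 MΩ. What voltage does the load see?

The load sits in parallel with R2, giving an effective lower resistance R2' = R2·R_L/(R2+R_L) = 20.13 MΩ.
Now apply the divider: V_out = 10.4 × 0.5016 = 5.216 V.
(Unloaded it would be 8.16 V; the load pulls it down.)

V_out ≈ 5.22 V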